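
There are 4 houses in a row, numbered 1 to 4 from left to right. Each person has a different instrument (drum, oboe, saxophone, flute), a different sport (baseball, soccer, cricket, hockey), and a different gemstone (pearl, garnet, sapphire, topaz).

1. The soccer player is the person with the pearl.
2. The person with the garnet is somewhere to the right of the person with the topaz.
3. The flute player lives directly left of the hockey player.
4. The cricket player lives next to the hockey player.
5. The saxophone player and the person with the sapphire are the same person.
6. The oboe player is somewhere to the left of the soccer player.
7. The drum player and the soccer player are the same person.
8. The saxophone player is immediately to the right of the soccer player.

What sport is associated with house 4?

House 4 instrument: only saxophone fits.
The only gemstone still possible for house 1 is topaz.
Clue 5 places the person with the sapphire in house 4.
From clue 8, the soccer player must be in house 3.
Clue 1 places the person with the pearl in house 3.
By clue 4, the cricket player is in house 1.
Clue 4: the hockey player is in house 2.
The drum player is in house 3 (clue 7).
The only instrument still possible for house 1 is flute.
The only instrument still possible for house 2 is oboe.
So house 4 gets baseball for sport.
So house 2 gets garnet for gemstone.
So: house 1 = flute/cricket/topaz, house 2 = oboe/hockey/garnet, house 3 = drum/soccer/pearl, house 4 = saxophone/baseball/sapphire.

baseball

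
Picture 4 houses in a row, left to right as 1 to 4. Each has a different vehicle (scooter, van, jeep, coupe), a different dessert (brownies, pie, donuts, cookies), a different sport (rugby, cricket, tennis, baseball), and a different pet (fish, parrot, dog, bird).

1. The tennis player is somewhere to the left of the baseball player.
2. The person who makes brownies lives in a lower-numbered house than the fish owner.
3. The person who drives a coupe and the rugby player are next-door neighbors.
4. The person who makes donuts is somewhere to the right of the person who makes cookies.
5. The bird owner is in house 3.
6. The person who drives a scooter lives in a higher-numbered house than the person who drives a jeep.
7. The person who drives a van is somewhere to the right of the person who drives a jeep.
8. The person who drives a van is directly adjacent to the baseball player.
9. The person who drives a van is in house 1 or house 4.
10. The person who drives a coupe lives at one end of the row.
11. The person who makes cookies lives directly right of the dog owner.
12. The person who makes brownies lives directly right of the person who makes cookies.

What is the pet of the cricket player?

fish

From clue 5, the bird owner must be in house 3.
From clue 9, the person who drives a van must be in house 4.
Clue 12: the person who makes brownies is in house 3.
From clue 12, the person who makes cookies must be in house 2.
The only vehicle still possible for house 1 is coupe.
The only dessert still possible for house 1 is pie.
House 4 dessert: only donuts fits.
Clue 2: the fish owner is in house 4.
Clue 3: the rugby player is in house 2.
From clue 6, the person who drives a scooter must be in house 3.
The person who drives a jeep is in house 2 (clue 6).
Clue 8: the baseball player is in house 3.
From clue 11, the dog owner must be in house 1.
House 4 sport: only cricket fits.
So house 2 gets parrot for pet.
House 1 sport: only tennis fits.
So: house 1 = coupe/pie/tennis/dog, house 2 = jeep/cookies/rugby/parrot, house 3 = scooter/brownies/baseball/bird, house 4 = van/donuts/cricket/fish.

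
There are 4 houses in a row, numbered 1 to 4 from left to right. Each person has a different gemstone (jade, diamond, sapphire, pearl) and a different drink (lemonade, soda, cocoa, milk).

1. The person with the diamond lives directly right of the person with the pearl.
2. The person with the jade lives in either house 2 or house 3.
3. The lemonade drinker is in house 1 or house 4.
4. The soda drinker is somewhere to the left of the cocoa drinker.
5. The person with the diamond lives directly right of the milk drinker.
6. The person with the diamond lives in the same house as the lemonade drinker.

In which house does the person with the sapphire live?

1

The person with the diamond is in house 4 (clue 6).
The lemonade drinker is in house 4 (clue 6).
Clue 1 places the person with the pearl in house 3.
By clue 5, the milk drinker is in house 3.
So house 1 gets sapphire for gemstone.
House 2 gemstone: only jade fits.
House 1 drink: only soda fits.
House 2 drink: only cocoa fits.
So: house 1 = sapphire/soda, house 2 = jade/cocoa, house 3 = pearl/milk, house 4 = diamond/lemonade.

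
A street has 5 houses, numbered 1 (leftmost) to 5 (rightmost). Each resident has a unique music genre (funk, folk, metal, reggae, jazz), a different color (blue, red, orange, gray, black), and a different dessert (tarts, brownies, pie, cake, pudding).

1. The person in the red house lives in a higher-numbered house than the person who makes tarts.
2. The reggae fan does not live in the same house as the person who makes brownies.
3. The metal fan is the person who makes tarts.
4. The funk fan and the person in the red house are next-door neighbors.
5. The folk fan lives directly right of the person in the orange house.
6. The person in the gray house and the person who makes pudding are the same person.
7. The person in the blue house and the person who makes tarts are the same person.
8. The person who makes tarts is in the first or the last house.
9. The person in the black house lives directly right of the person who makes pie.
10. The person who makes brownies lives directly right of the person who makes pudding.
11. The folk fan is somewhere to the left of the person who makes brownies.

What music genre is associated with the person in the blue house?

Clue 8 places the person who makes tarts in house 1.
By clue 3, the metal fan is in house 1.
By clue 7, the person in the blue house is in house 1.
The folk fan is narrowed to house 3 or 4; consider each.
Placing it in house 4 leads to a contradiction, so it's in house 3.
From clue 5, the person in the orange house must be in house 2.
The person in the gray house is narrowed to house 3 or 4; consider each.
Placing it in house 3 leads to a contradiction, so it's in house 4.
Clue 6 places the person who makes pudding in house 4.
Clue 10 places the person who makes brownies in house 5.
Clue 9: the person in the black house is in house 3.
By clue 9, the person who makes pie is in house 2.
House 5's music genre must be jazz (nothing else left).
That leaves red as the color for house 5.
That leaves cake as the dessert for house 3.
Clue 4 places the funk fan in house 4.
House 2 music genre: only reggae fits.
So: house 1 = metal/blue/tarts, house 2 = reggae/orange/pie, house 3 = folk/black/cake, house 4 = funk/gray/pudding, house 5 = jazz/red/brownies.

metal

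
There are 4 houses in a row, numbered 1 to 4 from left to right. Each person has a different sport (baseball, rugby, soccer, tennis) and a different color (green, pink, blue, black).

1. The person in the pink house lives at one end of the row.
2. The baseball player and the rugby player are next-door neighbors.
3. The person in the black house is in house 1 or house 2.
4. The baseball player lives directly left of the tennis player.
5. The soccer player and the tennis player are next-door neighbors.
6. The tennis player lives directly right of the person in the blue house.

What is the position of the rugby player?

The person in the black house is narrowed to house 1 or 2; consider each.
Placing it in house 2 leads to a contradiction, so it's in house 1.
House 4 color: only pink fits.
That leaves rugby as the sport for house 1.
Clue 2: the baseball player is in house 2.
The tennis player is in house 3 (clue 4).
Clue 6: the person in the blue house is in house 2.
That leaves soccer as the sport for house 4.
The only color still possible for house 3 is green.
So: house 1 = rugby/black, house 2 = baseball/blue, house 3 = tennis/green, house 4 = soccer/pink.

1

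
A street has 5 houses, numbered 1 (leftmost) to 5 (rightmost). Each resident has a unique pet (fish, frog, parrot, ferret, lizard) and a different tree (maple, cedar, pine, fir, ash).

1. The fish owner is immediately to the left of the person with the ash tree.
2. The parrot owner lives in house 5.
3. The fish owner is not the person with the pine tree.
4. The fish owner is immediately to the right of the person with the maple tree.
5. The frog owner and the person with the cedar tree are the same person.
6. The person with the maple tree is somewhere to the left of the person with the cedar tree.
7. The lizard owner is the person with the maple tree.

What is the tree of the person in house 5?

pine

The parrot owner is in house 5 (clue 2).
The fish owner is narrowed to house 2 or 3 or 4; consider each.
Placing it in house 3 and house 4 leads to a contradiction, so it's in house 2.
Clue 1: the person with the ash tree is in house 3.
Clue 4: the person with the maple tree is in house 1.
Clue 7: the lizard owner is in house 1.
Clue 5: the frog owner is in house 4.
Clue 5 places the person with the cedar tree in house 4.
House 3 pet: only ferret fits.
The only tree still possible for house 2 is fir.
House 5's tree must be pine (nothing else left).
So: house 1 = lizard/maple, house 2 = fish/fir, house 3 = ferret/ash, house 4 = frog/cedar, house 5 = parrot/pine.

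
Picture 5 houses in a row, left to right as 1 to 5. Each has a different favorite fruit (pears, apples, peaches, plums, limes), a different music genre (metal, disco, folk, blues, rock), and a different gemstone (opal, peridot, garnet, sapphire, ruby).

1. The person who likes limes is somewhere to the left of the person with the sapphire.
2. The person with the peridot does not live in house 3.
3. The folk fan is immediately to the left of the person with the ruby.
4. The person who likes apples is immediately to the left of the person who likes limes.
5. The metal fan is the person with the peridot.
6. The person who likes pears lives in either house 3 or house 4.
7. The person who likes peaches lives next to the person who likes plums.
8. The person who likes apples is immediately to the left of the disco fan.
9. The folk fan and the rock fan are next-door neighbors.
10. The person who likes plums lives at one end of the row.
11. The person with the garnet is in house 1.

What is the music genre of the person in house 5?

metal

The person with the garnet is in house 1 (clue 11).
So house 5 gets plums for favorite fruit.
Clue 7 places the person who likes peaches in house 4.
House 1's favorite fruit must be apples (nothing else left).
That leaves limes as the favorite fruit for house 2.
The only favorite fruit still possible for house 3 is pears.
By clue 8, the disco fan is in house 2.
House 1's music genre must be blues (nothing else left).
That leaves opal as the gemstone for house 2.
That leaves sapphire as the gemstone for house 3.
The folk fan is narrowed to house 3 or 4; consider each.
Placing it in house 4 leads to a contradiction, so it's in house 3.
By clue 3, the person with the ruby is in house 4.
From clue 9, the rock fan must be in house 4.
House 5's music genre must be metal (nothing else left).
The only gemstone still possible for house 5 is peridot.
So: house 1 = apples/blues/garnet, house 2 = limes/disco/opal, house 3 = pears/folk/sapphire, house 4 = peaches/rock/ruby, house 5 = plums/metal/peridot.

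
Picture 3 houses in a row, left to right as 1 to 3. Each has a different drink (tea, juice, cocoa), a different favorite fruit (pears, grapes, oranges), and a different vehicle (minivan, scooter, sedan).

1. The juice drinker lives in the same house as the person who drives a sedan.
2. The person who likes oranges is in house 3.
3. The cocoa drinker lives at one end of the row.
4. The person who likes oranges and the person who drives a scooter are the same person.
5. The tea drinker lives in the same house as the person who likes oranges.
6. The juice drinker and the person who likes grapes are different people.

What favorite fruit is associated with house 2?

pears

From clue 2, the person who likes oranges must be in house 3.
The person who drives a scooter is in house 3 (clue 4).
From clue 5, the tea drinker must be in house 3.
The only drink still possible for house 1 is cocoa.
That leaves juice as the drink for house 2.
The person who drives a sedan is in house 2 (clue 1).
The person who likes grapes is in house 1 (clue 6).
The only favorite fruit still possible for house 2 is pears.
House 1's vehicle must be minivan (nothing else left).
So: house 1 = cocoa/grapes/minivan, house 2 = juice/pears/sedan, house 3 = tea/oranges/scooter.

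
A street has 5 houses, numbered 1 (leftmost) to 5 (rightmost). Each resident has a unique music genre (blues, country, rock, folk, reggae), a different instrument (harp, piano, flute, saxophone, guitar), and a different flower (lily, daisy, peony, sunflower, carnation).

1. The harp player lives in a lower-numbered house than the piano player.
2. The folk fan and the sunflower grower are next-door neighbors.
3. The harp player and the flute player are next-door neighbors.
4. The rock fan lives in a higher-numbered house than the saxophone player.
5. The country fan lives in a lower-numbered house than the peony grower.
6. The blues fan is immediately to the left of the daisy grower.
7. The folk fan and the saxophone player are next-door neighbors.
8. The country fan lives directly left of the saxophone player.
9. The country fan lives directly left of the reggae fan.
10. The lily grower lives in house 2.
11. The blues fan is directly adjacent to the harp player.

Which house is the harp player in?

3

By clue 10, the lily grower is in house 2.
That leaves country as the music genre for house 1.
Clue 8: the saxophone player is in house 2.
The reggae fan is in house 2 (clue 9).
Clue 7 places the folk fan in house 3.
House 5's music genre must be rock (nothing else left).
House 1 instrument: only guitar fits.
House 1's flower must be carnation (nothing else left).
The sunflower grower is in house 4 (clue 2).
The daisy grower is in house 5 (clue 6).
From clue 11, the harp player must be in house 3.
House 4 music genre: only blues fits.
The only flower still possible for house 3 is peony.
The flute player is in house 4 (clue 3).
That leaves piano as the instrument for house 5.
So: house 1 = country/guitar/carnation, house 2 = reggae/saxophone/lily, house 3 = folk/harp/peony, house 4 = blues/flute/sunflower, house 5 = rock/piano/daisy.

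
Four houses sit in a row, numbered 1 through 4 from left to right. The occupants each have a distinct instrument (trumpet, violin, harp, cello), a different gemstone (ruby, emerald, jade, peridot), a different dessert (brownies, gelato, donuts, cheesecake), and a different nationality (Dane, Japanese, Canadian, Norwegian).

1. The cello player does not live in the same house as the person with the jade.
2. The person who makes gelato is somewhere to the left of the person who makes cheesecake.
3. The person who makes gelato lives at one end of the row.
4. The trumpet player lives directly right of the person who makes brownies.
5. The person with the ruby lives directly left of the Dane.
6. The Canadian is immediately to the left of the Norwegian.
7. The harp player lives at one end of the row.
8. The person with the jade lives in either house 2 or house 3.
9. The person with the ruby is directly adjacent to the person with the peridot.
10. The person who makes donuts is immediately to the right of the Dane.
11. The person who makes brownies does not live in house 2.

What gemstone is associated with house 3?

By clue 3, the person who makes gelato is in house 1.
The only dessert still possible for house 2 is cheesecake.
That leaves donuts as the dessert for house 4.
The trumpet player is in house 4 (clue 4).
By clue 10, the Dane is in house 3.
That leaves harp as the instrument for house 1.
That leaves emerald as the gemstone for house 4.
That leaves brownies as the dessert for house 3.
Clue 5: the person with the ruby is in house 2.
Clue 6: the Canadian is in house 1.
From clue 6, the Norwegian must be in house 2.
That leaves peridot as the gemstone for house 1.
The only gemstone still possible for house 3 is jade.
That leaves Japanese as the nationality for house 4.
The cello player is in house 2 (clue 1).
The only instrument still possible for house 3 is violin.
So: house 1 = harp/peridot/gelato/Canadian, house 2 = cello/ruby/cheesecake/Norwegian, house 3 = violin/jade/brownies/Dane, house 4 = trumpet/emerald/donuts/Japanese.

jade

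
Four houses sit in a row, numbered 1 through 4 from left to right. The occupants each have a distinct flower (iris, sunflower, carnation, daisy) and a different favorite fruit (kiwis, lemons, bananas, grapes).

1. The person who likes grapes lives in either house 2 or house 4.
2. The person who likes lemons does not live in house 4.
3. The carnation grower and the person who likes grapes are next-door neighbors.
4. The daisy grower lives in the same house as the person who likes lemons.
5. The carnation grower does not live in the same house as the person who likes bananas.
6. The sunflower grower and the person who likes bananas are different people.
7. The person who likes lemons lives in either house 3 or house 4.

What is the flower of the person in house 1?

carnation

The person who likes lemons is in house 3 (clue 7).
From clue 4, the daisy grower must be in house 3.
The person who likes grapes is in house 2 (clue 3).
House 1's flower must be carnation (nothing else left).
The only favorite fruit still possible for house 1 is kiwis.
House 4 favorite fruit: only bananas fits.
The sunflower grower is in house 2 (clue 6).
The only flower still possible for house 4 is iris.
So: house 1 = carnation/kiwis, house 2 = sunflower/grapes, house 3 = daisy/lemons, house 4 = iris/bananas.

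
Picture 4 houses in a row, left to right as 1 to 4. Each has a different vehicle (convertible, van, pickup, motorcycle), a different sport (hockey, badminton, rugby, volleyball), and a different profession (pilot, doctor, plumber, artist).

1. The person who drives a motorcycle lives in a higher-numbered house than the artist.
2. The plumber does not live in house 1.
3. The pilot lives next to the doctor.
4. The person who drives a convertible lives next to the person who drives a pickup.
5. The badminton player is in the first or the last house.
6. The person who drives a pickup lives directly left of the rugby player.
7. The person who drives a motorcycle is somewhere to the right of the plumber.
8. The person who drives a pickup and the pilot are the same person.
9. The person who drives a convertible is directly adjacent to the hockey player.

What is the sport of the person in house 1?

House 4 profession: only doctor fits.
Clue 3 places the pilot in house 3.
Clue 8: the person who drives a pickup is in house 3.
House 4 vehicle: only motorcycle fits.
House 1's profession must be artist (nothing else left).
House 2 profession: only plumber fits.
The person who drives a convertible is in house 2 (clue 4).
From clue 6, the rugby player must be in house 4.
House 1 vehicle: only van fits.
House 2's sport must be volleyball (nothing else left).
House 3's sport must be hockey (nothing else left).
So house 1 gets badminton for sport.
So: house 1 = van/badminton/artist, house 2 = convertible/volleyball/plumber, house 3 = pickup/hockey/pilot, house 4 = motorcycle/rugby/doctor.

badminton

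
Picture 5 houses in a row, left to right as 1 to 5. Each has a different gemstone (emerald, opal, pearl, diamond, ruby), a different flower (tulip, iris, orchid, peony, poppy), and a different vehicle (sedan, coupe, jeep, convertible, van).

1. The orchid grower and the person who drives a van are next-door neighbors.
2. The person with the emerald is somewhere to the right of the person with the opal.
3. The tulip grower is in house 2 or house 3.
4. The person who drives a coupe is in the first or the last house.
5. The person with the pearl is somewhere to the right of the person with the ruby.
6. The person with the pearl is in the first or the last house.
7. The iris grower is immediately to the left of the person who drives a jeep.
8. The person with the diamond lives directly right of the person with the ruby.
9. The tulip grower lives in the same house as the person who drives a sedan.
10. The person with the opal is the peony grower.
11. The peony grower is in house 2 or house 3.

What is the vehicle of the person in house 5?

jeep

By clue 6, the person with the pearl is in house 5.
The only gemstone still possible for house 1 is ruby.
The person with the diamond is in house 2 (clue 8).
That leaves emerald as the gemstone for house 4.
Clue 10: the peony grower is in house 3.
House 3 gemstone: only opal fits.
Clue 9 places the person who drives a sedan in house 2.
House 2's flower must be tulip (nothing else left).
By clue 7, the iris grower is in house 4.
From clue 7, the person who drives a jeep must be in house 5.
That leaves poppy as the flower for house 1.
So house 5 gets orchid for flower.
From clue 1, the person who drives a van must be in house 4.
That leaves coupe as the vehicle for house 1.
That leaves convertible as the vehicle for house 3.
So: house 1 = ruby/poppy/coupe, house 2 = diamond/tulip/sedan, house 3 = opal/peony/convertible, house 4 = emerald/iris/van, house 5 = pearl/orchid/jeep.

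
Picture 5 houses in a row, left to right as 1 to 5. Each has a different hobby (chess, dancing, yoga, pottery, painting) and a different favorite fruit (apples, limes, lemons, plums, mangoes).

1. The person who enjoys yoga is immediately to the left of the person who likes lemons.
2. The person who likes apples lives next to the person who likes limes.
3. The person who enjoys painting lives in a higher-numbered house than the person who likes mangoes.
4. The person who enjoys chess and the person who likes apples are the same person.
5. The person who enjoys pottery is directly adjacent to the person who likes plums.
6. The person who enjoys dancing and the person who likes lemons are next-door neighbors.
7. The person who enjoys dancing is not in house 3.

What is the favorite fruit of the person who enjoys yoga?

plums

The person who enjoys dancing is narrowed to house 1 or 2 or 4 or 5; consider each.
Placing it in house 1 and house 2 and house 5 leads to a contradiction, so it's in house 4.
The person who enjoys yoga is in house 2 (clue 1).
Clue 1 places the person who likes lemons in house 3.
So house 5 gets apples for favorite fruit.
By clue 2, the person who likes limes is in house 4.
The person who enjoys chess is in house 5 (clue 4).
House 1's hobby must be pottery (nothing else left).
The only hobby still possible for house 3 is painting.
So house 1 gets mangoes for favorite fruit.
House 2's favorite fruit must be plums (nothing else left).
So: house 1 = pottery/mangoes, house 2 = yoga/plums, house 3 = painting/lemons, house 4 = dancing/limes, house 5 = chess/apples.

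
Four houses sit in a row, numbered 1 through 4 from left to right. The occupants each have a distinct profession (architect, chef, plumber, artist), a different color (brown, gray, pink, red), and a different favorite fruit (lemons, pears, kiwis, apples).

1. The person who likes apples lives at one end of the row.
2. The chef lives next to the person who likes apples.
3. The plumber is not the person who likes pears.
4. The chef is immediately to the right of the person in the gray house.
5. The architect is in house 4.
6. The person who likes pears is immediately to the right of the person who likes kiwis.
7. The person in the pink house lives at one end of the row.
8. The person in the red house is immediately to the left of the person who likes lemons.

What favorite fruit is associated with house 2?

kiwis

From clue 5, the architect must be in house 4.
The chef is narrowed to house 2 or 3; consider each.
Placing it in house 3 leads to a contradiction, so it's in house 2.
By clue 2, the person who likes apples is in house 1.
Clue 4: the person in the gray house is in house 1.
The only color still possible for house 4 is pink.
So house 2 gets kiwis for favorite fruit.
By clue 6, the person who likes pears is in house 3.
That leaves lemons as the favorite fruit for house 4.
From clue 3, the plumber must be in house 1.
Clue 8: the person in the red house is in house 3.
So house 3 gets artist for profession.
House 2 color: only brown fits.
So: house 1 = plumber/gray/apples, house 2 = chef/brown/kiwis, house 3 = artist/red/pears, house 4 = architect/pink/lemons.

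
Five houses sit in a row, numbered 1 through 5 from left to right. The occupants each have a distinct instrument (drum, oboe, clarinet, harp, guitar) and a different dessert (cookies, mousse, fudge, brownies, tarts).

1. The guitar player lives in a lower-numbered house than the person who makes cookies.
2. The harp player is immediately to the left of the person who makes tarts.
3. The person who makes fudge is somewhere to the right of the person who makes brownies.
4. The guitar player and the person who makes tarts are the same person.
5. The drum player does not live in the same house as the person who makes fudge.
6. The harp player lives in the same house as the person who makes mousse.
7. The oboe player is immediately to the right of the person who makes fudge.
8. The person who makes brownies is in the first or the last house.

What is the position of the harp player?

2

Clue 8: the person who makes brownies is in house 1.
That leaves cookies as the dessert for house 5.
The guitar player is narrowed to house 3 or 4; consider each.
Placing it in house 4 leads to a contradiction, so it's in house 3.
Clue 4: the person who makes tarts is in house 3.
House 4's dessert must be fudge (nothing else left).
Clue 7: the oboe player is in house 5.
The only instrument still possible for house 2 is harp.
House 4 instrument: only clarinet fits.
That leaves mousse as the dessert for house 2.
House 1 instrument: only drum fits.
So: house 1 = drum/brownies, house 2 = harp/mousse, house 3 = guitar/tarts, house 4 = clarinet/fudge, house 5 = oboe/cookies.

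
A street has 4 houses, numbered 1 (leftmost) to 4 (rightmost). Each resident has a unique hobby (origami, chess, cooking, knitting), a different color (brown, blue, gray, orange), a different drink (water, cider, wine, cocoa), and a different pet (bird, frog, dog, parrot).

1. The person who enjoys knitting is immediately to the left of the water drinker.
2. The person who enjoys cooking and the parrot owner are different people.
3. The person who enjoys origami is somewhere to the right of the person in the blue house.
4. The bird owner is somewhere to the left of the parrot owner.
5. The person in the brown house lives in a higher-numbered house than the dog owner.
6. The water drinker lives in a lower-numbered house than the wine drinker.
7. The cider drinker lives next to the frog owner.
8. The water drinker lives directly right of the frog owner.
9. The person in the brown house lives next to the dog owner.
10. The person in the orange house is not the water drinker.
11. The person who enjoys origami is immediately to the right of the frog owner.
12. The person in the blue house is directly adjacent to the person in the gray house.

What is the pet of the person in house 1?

bird

House 4's pet must be parrot (nothing else left).
That leaves chess as the hobby for house 4.
The person who enjoys knitting is narrowed to house 1 or 2; consider each.
Placing it in house 1 leads to a contradiction, so it's in house 2.
Clue 1: the water drinker is in house 3.
Clue 6: the wine drinker is in house 4.
The frog owner is in house 2 (clue 8).
By clue 11, the person who enjoys origami is in house 3.
House 1 hobby: only cooking fits.
From clue 7, the cider drinker must be in house 1.
That leaves gray as the color for house 3.
That leaves cocoa as the drink for house 2.
From clue 12, the person in the blue house must be in house 2.
So house 1 gets orange for color.
So house 4 gets brown for color.
From clue 9, the dog owner must be in house 3.
House 1's pet must be bird (nothing else left).
So: house 1 = cooking/orange/cider/bird, house 2 = knitting/blue/cocoa/frog, house 3 = origami/gray/water/dog, house 4 = chess/brown/wine/parrot.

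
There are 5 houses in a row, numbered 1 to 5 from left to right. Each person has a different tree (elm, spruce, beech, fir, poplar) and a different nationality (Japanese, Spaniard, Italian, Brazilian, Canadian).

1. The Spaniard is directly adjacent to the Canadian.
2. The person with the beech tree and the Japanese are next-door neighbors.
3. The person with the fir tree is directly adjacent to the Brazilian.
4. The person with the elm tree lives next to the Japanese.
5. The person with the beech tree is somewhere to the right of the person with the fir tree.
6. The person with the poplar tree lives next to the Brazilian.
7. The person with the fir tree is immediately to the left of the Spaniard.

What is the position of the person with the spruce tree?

The person with the beech tree is narrowed to house 2 or 3 or 4 or 5; consider each.
Placing it in house 2 and house 3 and house 5 leads to a contradiction, so it's in house 4.
Clue 4 places the Japanese in house 3.
House 2 tree: only elm fits.
The person with the fir tree is narrowed to house 1 or 3; consider each.
Placing it in house 1 leads to a contradiction, so it's in house 3.
Clue 7: the Spaniard is in house 4.
That leaves Brazilian as the nationality for house 2.
Clue 1 places the Canadian in house 5.
Clue 6: the person with the poplar tree is in house 1.
House 5 tree: only spruce fits.
The only nationality still possible for house 1 is Italian.
So: house 1 = poplar/Italian, house 2 = elm/Brazilian, house 3 = fir/Japanese, house 4 = beech/Spaniard, house 5 = spruce/Canadian.

5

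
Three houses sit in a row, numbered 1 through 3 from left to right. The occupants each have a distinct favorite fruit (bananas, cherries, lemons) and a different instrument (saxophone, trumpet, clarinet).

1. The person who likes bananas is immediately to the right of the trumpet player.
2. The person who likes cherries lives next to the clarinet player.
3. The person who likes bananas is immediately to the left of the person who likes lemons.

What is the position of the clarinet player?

Clue 3 places the person who likes bananas in house 2.
Clue 3: the person who likes lemons is in house 3.
So house 1 gets cherries for favorite fruit.
The trumpet player is in house 1 (clue 1).
By clue 2, the clarinet player is in house 2.
That leaves saxophone as the instrument for house 3.
So: house 1 = cherries/trumpet, house 2 = bananas/clarinet, house 3 = lemons/saxophone.

2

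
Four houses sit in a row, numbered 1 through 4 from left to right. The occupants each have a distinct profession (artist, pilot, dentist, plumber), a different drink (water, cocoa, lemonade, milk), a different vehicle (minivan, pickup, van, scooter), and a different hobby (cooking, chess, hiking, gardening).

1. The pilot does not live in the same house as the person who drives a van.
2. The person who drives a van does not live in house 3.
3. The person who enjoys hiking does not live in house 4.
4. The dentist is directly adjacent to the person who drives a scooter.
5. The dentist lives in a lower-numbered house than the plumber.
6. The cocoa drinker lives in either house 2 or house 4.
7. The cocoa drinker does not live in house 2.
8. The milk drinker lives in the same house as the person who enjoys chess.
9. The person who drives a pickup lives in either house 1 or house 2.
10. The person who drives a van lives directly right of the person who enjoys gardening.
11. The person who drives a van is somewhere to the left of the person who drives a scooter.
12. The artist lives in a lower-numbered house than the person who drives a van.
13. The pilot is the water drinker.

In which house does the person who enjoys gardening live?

1

The cocoa drinker is in house 4 (clue 7).
Clue 11: the person who drives a van is in house 2.
Clue 12: the artist is in house 1.
Clue 10 places the person who enjoys gardening in house 1.
The pilot is in house 3 (clue 13).
Clue 13 places the water drinker in house 3.
House 2 profession: only dentist fits.
That leaves plumber as the profession for house 4.
The only vehicle still possible for house 1 is pickup.
House 4 hobby: only cooking fits.
Clue 4 places the person who drives a scooter in house 3.
By clue 8, the milk drinker is in house 2.
Clue 8: the person who enjoys chess is in house 2.
That leaves lemonade as the drink for house 1.
House 4 vehicle: only minivan fits.
House 3's hobby must be hiking (nothing else left).
So: house 1 = artist/lemonade/pickup/gardening, house 2 = dentist/milk/van/chess, house 3 = pilot/water/scooter/hiking, house 4 = plumber/cocoa/minivan/cooking.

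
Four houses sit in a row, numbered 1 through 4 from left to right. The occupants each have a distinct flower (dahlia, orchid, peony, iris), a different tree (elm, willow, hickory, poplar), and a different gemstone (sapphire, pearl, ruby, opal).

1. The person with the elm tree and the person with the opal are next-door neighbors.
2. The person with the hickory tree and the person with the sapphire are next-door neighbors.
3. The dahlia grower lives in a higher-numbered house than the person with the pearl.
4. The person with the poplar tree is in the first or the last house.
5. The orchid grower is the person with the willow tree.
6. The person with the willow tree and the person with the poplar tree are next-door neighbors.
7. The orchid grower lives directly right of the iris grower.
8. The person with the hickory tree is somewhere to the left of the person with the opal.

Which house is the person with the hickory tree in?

The iris grower is narrowed to house 1 or 2; consider each.
Placing it in house 1 leads to a contradiction, so it's in house 2.
Clue 7: the orchid grower is in house 3.
The only flower still possible for house 1 is peony.
House 4 flower: only dahlia fits.
The person with the willow tree is in house 3 (clue 5).
The person with the poplar tree is in house 4 (clue 6).
So house 4 gets ruby for gemstone.
The person with the elm tree is narrowed to house 1 or 2; consider each.
Placing it in house 1 leads to a contradiction, so it's in house 2.
By clue 1, the person with the opal is in house 3.
So house 1 gets hickory for tree.
The person with the sapphire is in house 2 (clue 2).
House 1's gemstone must be pearl (nothing else left).
So: house 1 = peony/hickory/pearl, house 2 = iris/elm/sapphire, house 3 = orchid/willow/opal, house 4 = dahlia/poplar/ruby.

1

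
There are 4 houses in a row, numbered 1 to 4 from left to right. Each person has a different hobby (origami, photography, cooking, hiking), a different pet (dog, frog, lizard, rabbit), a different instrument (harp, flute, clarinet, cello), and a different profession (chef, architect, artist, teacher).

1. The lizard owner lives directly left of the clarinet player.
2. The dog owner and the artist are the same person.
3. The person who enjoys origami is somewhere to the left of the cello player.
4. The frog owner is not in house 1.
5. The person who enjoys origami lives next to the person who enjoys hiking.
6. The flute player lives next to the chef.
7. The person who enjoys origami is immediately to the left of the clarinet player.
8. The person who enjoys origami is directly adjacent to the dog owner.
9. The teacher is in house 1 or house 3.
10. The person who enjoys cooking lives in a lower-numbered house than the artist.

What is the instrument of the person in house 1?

flute

The teacher is narrowed to house 1 or 3; consider each.
Placing it in house 3 leads to a contradiction, so it's in house 1.
The person who enjoys cooking is narrowed to house 1 or 2 or 3; consider each.
Placing it in house 2 and house 3 leads to a contradiction, so it's in house 1.
House 1 pet: only rabbit fits.
The person who enjoys origami is narrowed to house 2 or 3; consider each.
Placing it in house 3 leads to a contradiction, so it's in house 2.
From clue 5, the person who enjoys hiking must be in house 3.
Clue 7 places the clarinet player in house 3.
Clue 8: the dog owner is in house 3.
The only hobby still possible for house 4 is photography.
So house 2 gets lizard for pet.
So house 4 gets frog for pet.
House 4's instrument must be cello (nothing else left).
By clue 2, the artist is in house 3.
House 4 profession: only architect fits.
From clue 6, the flute player must be in house 1.
That leaves harp as the instrument for house 2.
House 2 profession: only chef fits.
So: house 1 = cooking/rabbit/flute/teacher, house 2 = origami/lizard/harp/chef, house 3 = hiking/dog/clarinet/artist, house 4 = photography/frog/cello/architect.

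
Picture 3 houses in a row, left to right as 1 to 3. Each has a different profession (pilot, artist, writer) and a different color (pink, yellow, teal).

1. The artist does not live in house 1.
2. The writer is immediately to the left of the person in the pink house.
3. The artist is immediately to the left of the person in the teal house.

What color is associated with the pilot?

teal

Clue 3 places the artist in house 2.
Clue 3: the person in the teal house is in house 3.
House 1 profession: only writer fits.
House 3's profession must be pilot (nothing else left).
The only color still possible for house 1 is yellow.
House 2 color: only pink fits.
So: house 1 = writer/yellow, house 2 = artist/pink, house 3 = pilot/teal.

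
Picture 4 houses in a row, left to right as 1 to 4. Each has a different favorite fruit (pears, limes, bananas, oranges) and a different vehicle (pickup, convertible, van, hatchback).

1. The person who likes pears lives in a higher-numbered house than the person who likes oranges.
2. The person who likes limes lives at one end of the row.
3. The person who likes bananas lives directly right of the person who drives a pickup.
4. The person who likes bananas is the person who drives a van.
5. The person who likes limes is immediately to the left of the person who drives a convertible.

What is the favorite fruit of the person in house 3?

pears

Clue 5 places the person who likes limes in house 1.
Clue 5: the person who drives a convertible is in house 2.
The person who likes bananas is in house 4 (clue 4).
The person who drives a van is in house 4 (clue 4).
House 2's favorite fruit must be oranges (nothing else left).
House 3 favorite fruit: only pears fits.
Clue 3 places the person who drives a pickup in house 3.
The only vehicle still possible for house 1 is hatchback.
So: house 1 = limes/hatchback, house 2 = oranges/convertible, house 3 = pears/pickup, house 4 = bananas/van.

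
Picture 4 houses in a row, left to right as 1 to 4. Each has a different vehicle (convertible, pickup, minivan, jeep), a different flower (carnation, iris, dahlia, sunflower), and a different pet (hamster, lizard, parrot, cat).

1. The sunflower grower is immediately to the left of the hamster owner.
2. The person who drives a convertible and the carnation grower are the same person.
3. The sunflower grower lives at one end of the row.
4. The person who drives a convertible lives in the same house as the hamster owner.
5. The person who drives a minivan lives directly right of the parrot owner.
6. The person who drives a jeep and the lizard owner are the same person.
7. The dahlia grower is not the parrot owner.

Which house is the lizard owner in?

The sunflower grower is in house 1 (clue 3).
Clue 1 places the hamster owner in house 2.
From clue 4, the person who drives a convertible must be in house 2.
Clue 2: the carnation grower is in house 2.
From clue 5, the person who drives a minivan must be in house 4.
By clue 5, the parrot owner is in house 3.
The only flower still possible for house 3 is iris.
So house 4 gets dahlia for flower.
From clue 6, the person who drives a jeep must be in house 1.
Clue 6 places the lizard owner in house 1.
The only vehicle still possible for house 3 is pickup.
House 4 pet: only cat fits.
So: house 1 = jeep/sunflower/lizard, house 2 = convertible/carnation/hamster, house 3 = pickup/iris/parrot, house 4 = minivan/dahlia/cat.

1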